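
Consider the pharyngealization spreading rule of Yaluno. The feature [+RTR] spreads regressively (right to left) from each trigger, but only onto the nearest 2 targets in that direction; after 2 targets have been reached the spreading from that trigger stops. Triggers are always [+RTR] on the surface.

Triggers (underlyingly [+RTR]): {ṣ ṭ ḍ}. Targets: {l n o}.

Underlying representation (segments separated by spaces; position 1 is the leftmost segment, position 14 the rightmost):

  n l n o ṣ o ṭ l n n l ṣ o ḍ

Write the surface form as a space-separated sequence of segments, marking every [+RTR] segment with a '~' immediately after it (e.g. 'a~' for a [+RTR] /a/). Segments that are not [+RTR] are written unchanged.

n l n~ o~ ṣ~ o~ ṭ~ l n n~ l~ ṣ~ o~ ḍ~

From /ṣ/ at 5 leftward: 4 /o/ → [+RTR]; 3 /n/ → [+RTR]; bound reached.
From /ṭ/ at 7 leftward: 6 /o/ → [+RTR]; 5 /ṣ/ is itself a trigger — this domain ends here.
From /ṣ/ at 12 leftward: 11 /l/ → [+RTR]; 10 /n/ → [+RTR]; bound reached.
From /ḍ/ at 14 leftward: 13 /o/ → [+RTR]; 12 /ṣ/ is itself a trigger — this domain ends here.
Targets with no active source: positions 1 2 8 9 stay [-emphatic].
[+RTR] positions on the surface: 3 4 5 6 7 10 11 12 13 14.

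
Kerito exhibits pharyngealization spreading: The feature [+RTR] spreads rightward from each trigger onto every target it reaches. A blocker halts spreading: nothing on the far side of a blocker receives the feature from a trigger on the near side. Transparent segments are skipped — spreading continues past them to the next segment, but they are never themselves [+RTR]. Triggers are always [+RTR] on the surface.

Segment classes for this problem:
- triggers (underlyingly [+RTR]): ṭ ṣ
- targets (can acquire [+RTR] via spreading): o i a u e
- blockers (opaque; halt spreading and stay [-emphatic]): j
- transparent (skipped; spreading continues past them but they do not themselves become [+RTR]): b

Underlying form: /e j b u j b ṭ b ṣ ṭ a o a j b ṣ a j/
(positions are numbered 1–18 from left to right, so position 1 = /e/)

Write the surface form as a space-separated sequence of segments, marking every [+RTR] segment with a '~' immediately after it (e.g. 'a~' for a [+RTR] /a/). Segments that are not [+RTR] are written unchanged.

e j b u j b ṭ~ b ṣ~ ṭ~ a~ o~ a~ j b ṣ~ a~ j

From /ṭ/ at 7 rightward: 8 /b/ transparent; 9 /ṣ/ is itself a trigger — this domain ends here.
From /ṣ/ at 9 rightward: 10 /ṭ/ is itself a trigger — this domain ends here.
From /ṭ/ at 10 rightward: 11 /a/ → [+RTR]; 12 /o/ → [+RTR]; 13 /a/ → [+RTR]; 14 /j/ blocks.
From /ṣ/ at 16 rightward: 17 /a/ → [+RTR]; 18 /j/ blocks.
Targets with no active source: positions 1 4 stay [-emphatic].
[+RTR] positions on the surface: 7 9 10 11 12 13 16 17.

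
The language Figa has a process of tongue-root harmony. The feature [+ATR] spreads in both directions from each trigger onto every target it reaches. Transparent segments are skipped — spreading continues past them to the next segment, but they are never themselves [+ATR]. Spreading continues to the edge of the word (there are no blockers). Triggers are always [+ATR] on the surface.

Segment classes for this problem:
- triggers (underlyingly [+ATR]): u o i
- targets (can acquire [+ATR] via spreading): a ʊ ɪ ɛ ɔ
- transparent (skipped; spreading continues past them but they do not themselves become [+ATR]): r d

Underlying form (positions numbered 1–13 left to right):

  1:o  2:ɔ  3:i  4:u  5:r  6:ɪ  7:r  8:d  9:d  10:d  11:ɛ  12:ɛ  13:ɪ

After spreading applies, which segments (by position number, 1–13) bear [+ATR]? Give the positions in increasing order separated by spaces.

From /o/ at 1 rightward: 2 /ɔ/ → [+ATR]; 3 /i/ is itself a trigger — this domain ends here.
From /o/ at 1 leftward: word edge.
From /i/ at 3 rightward: 4 /u/ is itself a trigger — this domain ends here.
From /i/ at 3 leftward: 2 /ɔ/ → [+ATR]; 1 /o/ is itself a trigger — this domain ends here.
From /u/ at 4 rightward: 5 /r/ transparent; 6 /ɪ/ → [+ATR]; 7 /r/ transparent; 8 /d/ transparent; 9 /d/ transparent; 10 /d/ transparent; 11 /ɛ/ → [+ATR]; 12 /ɛ/ → [+ATR]; 13 /ɪ/ → [+ATR]; word edge.
From /u/ at 4 leftward: 3 /i/ is itself a trigger — this domain ends here.

1 2 3 4 6 11 12 13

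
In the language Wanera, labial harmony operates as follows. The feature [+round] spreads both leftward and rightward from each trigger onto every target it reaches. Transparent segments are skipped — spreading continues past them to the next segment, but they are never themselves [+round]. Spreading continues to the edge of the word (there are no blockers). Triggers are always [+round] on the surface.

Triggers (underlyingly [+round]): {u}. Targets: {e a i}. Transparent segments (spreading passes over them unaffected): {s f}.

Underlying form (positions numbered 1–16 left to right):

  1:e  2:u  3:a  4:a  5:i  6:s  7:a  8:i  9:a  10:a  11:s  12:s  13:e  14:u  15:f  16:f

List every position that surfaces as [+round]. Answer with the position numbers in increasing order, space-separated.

1 2 3 4 5 7 8 9 10 13 14

From /u/ at 2 rightward: 3 /a/ → [+round]; 4 /a/ → [+round]; 5 /i/ → [+round]; 6 /s/ transparent; 7 /a/ → [+round]; 8 /i/ → [+round]; 9 /a/ → [+round]; 10 /a/ → [+round]; 11 /s/ transparent; 12 /s/ transparent; 13 /e/ → [+round]; 14 /u/ is itself a trigger — this domain ends here.
From /u/ at 2 leftward: 1 /e/ → [+round]; word edge.
From /u/ at 14 rightward: 15 /f/ transparent; 16 /f/ transparent; word edge.
From /u/ at 14 leftward: 13 /e/ → [+round]; 12 /s/ transparent; 11 /s/ transparent; 10 /a/ → [+round]; 9 /a/ → [+round]; 8 /i/ → [+round]; 7 /a/ → [+round]; 6 /s/ transparent; 5 /i/ → [+round]; 4 /a/ → [+round]; 3 /a/ → [+round]; 2 /u/ is itself a trigger — this domain ends here.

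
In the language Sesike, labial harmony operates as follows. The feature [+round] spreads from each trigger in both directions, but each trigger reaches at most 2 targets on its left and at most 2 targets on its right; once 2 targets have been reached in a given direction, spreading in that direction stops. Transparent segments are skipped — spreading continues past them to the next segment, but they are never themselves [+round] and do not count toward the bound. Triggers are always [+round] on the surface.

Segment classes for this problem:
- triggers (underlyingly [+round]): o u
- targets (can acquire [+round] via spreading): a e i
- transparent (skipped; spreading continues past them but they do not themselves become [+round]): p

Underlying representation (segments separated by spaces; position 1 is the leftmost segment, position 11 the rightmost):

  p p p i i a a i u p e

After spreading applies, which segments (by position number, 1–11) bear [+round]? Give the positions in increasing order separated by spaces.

7 8 9 11

From /u/ at 9 rightward: 10 /p/ transparent; 11 /e/ → [+round]; word edge.
From /u/ at 9 leftward: 8 /i/ → [+round]; 7 /a/ → [+round]; bound reached.
Targets with no active source: positions 4 5 6 stay [-round].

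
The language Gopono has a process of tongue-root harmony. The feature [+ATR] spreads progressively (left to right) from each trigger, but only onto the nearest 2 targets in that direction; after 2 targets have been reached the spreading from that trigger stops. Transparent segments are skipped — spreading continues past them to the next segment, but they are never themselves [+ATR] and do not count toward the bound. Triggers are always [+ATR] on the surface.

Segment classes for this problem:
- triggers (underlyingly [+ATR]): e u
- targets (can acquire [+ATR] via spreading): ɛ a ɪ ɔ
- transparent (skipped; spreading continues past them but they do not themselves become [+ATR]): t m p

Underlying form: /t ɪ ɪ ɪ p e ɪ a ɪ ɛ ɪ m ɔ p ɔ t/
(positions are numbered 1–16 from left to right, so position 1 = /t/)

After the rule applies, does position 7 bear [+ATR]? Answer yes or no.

From /e/ at 6 rightward: 7 /ɪ/ → [+ATR]; 8 /a/ → [+ATR]; bound reached.
Targets with no active source: positions 2 3 4 9 10 11 13 15 stay [-ATR].
[+ATR] positions on the surface: 6 7 8.

yes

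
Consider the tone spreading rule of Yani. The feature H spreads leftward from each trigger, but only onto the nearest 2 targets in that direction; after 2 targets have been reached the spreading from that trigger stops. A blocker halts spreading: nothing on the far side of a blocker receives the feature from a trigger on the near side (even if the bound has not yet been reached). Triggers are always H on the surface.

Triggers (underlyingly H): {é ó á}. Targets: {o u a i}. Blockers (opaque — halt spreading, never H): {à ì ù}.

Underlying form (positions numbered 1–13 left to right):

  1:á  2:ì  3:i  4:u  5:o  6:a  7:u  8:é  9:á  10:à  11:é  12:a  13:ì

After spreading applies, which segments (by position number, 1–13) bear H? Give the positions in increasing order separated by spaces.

From /á/ at 1 leftward: word edge.
From /é/ at 8 leftward: 7 /u/ → H; 6 /a/ → H; bound reached.
From /á/ at 9 leftward: 8 /é/ is itself a trigger — this domain ends here.
From /é/ at 11 leftward: 10 /à/ blocks.
Targets with no active source: positions 3 4 5 12 stay [-high tone].

1 6 7 8 9 11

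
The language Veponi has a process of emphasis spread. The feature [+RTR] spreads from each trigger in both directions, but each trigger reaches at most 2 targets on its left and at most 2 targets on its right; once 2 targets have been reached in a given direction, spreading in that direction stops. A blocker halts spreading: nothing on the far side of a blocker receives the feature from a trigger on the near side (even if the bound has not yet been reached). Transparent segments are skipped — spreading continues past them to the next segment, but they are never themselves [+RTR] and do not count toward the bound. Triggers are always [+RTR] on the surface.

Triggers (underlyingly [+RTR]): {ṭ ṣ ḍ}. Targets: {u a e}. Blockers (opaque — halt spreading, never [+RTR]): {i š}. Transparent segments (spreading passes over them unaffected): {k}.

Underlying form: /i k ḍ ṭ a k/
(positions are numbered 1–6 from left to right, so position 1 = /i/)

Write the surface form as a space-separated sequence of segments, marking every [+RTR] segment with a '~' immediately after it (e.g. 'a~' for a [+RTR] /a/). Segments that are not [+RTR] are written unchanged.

i k ḍ~ ṭ~ a~ k

From /ḍ/ at 3 rightward: 4 /ṭ/ is itself a trigger — this domain ends here.
From /ḍ/ at 3 leftward: 2 /k/ transparent; 1 /i/ blocks.
From /ṭ/ at 4 rightward: 5 /a/ → [+RTR]; 6 /k/ transparent; word edge.
From /ṭ/ at 4 leftward: 3 /ḍ/ is itself a trigger — this domain ends here.
[+RTR] positions on the surface: 3 4 5.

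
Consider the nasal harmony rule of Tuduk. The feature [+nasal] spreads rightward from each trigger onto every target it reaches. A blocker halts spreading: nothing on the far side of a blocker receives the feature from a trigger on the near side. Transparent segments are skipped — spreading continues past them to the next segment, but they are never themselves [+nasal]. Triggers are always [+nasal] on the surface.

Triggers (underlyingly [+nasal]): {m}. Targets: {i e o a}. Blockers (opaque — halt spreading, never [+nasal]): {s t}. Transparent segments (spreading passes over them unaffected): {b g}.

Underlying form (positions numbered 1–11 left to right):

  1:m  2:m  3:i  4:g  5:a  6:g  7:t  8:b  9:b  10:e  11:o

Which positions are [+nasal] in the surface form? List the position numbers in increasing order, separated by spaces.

From /m/ at 1 rightward: 2 /m/ is itself a trigger — this domain ends here.
From /m/ at 2 rightward: 3 /i/ → [+nasal]; 4 /g/ transparent; 5 /a/ → [+nasal]; 6 /g/ transparent; 7 /t/ blocks.
Targets with no active source: positions 10 11 stay [-nasal].

1 2 3 5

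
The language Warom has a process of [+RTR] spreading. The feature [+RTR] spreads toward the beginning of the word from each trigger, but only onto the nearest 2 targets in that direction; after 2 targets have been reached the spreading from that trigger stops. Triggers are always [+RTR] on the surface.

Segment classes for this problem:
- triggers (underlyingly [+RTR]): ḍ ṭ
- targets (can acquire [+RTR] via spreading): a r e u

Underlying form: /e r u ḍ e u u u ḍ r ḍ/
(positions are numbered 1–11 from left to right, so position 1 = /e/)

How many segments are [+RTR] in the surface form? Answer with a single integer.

From /ḍ/ at 4 leftward: 3 /u/ → [+RTR]; 2 /r/ → [+RTR]; bound reached.
From /ḍ/ at 9 leftward: 8 /u/ → [+RTR]; 7 /u/ → [+RTR]; bound reached.
From /ḍ/ at 11 leftward: 10 /r/ → [+RTR]; 9 /ḍ/ is itself a trigger — this domain ends here.
Targets with no active source: positions 1 5 6 stay [-emphatic].
[+RTR] positions on the surface: 2 3 4 7 8 9 10 11.

8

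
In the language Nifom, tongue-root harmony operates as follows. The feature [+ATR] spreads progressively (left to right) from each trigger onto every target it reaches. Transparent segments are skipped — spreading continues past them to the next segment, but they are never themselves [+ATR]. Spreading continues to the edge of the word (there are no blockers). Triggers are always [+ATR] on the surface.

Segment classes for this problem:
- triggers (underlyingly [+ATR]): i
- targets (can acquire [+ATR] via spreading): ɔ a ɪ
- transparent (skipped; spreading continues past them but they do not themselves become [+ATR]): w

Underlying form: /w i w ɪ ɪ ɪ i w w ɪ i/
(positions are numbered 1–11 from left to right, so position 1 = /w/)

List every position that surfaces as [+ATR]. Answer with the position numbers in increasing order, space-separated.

2 4 5 6 7 10 11

From /i/ at 2 rightward: 3 /w/ transparent; 4 /ɪ/ → [+ATR]; 5 /ɪ/ → [+ATR]; 6 /ɪ/ → [+ATR]; 7 /i/ is itself a trigger — this domain ends here.
From /i/ at 7 rightward: 8 /w/ transparent; 9 /w/ transparent; 10 /ɪ/ → [+ATR]; 11 /i/ is itself a trigger — this domain ends here.
From /i/ at 11 rightward: word edge.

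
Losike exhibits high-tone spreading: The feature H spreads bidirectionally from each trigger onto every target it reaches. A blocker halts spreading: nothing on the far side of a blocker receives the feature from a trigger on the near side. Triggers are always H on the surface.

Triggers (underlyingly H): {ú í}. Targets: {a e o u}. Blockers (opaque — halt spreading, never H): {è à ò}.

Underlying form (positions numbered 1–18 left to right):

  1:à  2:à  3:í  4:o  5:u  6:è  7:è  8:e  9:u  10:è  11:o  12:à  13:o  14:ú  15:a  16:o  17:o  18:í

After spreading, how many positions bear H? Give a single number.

From /í/ at 3 rightward: 4 /o/ → H; 5 /u/ → H; 6 /è/ blocks.
From /í/ at 3 leftward: 2 /à/ blocks.
From /ú/ at 14 rightward: 15 /a/ → H; 16 /o/ → H; 17 /o/ → H; 18 /í/ is itself a trigger — this domain ends here.
From /ú/ at 14 leftward: 13 /o/ → H; 12 /à/ blocks.
From /í/ at 18 rightward: word edge.
From /í/ at 18 leftward: 17 /o/ → H; 16 /o/ → H; 15 /a/ → H; 14 /ú/ is itself a trigger — this domain ends here.
Targets with no active source: positions 8 9 11 stay [-high tone].
H positions on the surface: 3 4 5 13 14 15 16 17 18.

9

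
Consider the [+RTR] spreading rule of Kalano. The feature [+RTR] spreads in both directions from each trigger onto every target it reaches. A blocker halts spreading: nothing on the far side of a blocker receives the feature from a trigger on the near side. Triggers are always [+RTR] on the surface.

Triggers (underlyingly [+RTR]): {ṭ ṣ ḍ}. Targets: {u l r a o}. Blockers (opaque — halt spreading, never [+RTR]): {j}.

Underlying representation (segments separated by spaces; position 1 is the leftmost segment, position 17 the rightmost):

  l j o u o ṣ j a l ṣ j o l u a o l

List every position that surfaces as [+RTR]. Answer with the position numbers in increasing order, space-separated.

3 4 5 6 8 9 10

From /ṣ/ at 6 rightward: 7 /j/ blocks.
From /ṣ/ at 6 leftward: 5 /o/ → [+RTR]; 4 /u/ → [+RTR]; 3 /o/ → [+RTR]; 2 /j/ blocks.
From /ṣ/ at 10 rightward: 11 /j/ blocks.
From /ṣ/ at 10 leftward: 9 /l/ → [+RTR]; 8 /a/ → [+RTR]; 7 /j/ blocks.
Targets with no active source: positions 1 12 13 14 15 16 17 stay [-emphatic].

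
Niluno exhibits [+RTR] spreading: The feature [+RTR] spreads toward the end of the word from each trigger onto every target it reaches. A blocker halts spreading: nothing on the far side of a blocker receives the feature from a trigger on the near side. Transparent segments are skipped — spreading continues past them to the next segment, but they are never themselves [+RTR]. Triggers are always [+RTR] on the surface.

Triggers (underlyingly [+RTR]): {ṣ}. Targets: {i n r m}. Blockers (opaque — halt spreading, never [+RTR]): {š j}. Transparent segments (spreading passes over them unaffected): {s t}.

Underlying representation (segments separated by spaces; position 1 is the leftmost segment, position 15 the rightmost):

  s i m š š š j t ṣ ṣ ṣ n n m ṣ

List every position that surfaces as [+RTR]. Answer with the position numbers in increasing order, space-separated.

From /ṣ/ at 9 rightward: 10 /ṣ/ is itself a trigger — this domain ends here.
From /ṣ/ at 10 rightward: 11 /ṣ/ is itself a trigger — this domain ends here.
From /ṣ/ at 11 rightward: 12 /n/ → [+RTR]; 13 /n/ → [+RTR]; 14 /m/ → [+RTR]; 15 /ṣ/ is itself a trigger — this domain ends here.
From /ṣ/ at 15 rightward: word edge.
Targets with no active source: positions 2 3 stay [-emphatic].

9 10 11 12 13 14 15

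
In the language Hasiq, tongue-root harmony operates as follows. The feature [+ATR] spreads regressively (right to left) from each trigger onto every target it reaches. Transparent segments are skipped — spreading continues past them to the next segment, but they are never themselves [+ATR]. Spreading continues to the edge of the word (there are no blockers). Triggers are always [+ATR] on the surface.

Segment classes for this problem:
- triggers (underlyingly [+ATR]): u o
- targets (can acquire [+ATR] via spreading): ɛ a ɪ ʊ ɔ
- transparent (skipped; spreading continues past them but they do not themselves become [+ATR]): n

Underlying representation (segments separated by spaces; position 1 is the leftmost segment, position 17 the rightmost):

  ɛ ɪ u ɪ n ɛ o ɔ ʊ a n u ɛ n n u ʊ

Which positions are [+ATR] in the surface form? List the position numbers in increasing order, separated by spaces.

From /u/ at 3 leftward: 2 /ɪ/ → [+ATR]; 1 /ɛ/ → [+ATR]; word edge.
From /o/ at 7 leftward: 6 /ɛ/ → [+ATR]; 5 /n/ transparent; 4 /ɪ/ → [+ATR]; 3 /u/ is itself a trigger — this domain ends here.
From /u/ at 12 leftward: 11 /n/ transparent; 10 /a/ → [+ATR]; 9 /ʊ/ → [+ATR]; 8 /ɔ/ → [+ATR]; 7 /o/ is itself a trigger — this domain ends here.
From /u/ at 16 leftward: 15 /n/ transparent; 14 /n/ transparent; 13 /ɛ/ → [+ATR]; 12 /u/ is itself a trigger — this domain ends here.
Target with no active source: position 17 stays [-ATR].

1 2 3 4 6 7 8 9 10 12 13 16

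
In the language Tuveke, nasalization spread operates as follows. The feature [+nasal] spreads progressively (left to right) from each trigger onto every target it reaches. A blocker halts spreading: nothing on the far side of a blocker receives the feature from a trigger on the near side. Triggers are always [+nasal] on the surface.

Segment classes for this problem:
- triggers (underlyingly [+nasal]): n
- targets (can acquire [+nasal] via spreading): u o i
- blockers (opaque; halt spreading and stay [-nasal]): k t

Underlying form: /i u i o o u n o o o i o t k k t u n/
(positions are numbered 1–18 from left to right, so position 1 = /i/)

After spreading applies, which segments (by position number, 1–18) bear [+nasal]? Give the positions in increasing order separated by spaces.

From /n/ at 7 rightward: 8 /o/ → [+nasal]; 9 /o/ → [+nasal]; 10 /o/ → [+nasal]; 11 /i/ → [+nasal]; 12 /o/ → [+nasal]; 13 /t/ blocks.
From /n/ at 18 rightward: word edge.
Targets with no active source: positions 1 2 3 4 5 6 17 stay [-nasal].

7 8 9 10 11 12 18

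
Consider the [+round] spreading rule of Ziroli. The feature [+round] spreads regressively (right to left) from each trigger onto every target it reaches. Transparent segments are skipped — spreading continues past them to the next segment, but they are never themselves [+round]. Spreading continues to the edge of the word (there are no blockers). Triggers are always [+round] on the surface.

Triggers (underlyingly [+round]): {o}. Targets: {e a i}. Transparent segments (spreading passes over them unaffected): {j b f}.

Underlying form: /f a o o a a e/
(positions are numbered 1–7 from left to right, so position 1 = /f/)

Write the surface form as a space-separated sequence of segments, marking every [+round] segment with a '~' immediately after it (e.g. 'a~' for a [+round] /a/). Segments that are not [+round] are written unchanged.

f a~ o~ o~ a a e

From /o/ at 3 leftward: 2 /a/ → [+round]; 1 /f/ transparent; word edge.
From /o/ at 4 leftward: 3 /o/ is itself a trigger — this domain ends here.
Targets with no active source: positions 5 6 7 stay [-round].
[+round] positions on the surface: 2 3 4.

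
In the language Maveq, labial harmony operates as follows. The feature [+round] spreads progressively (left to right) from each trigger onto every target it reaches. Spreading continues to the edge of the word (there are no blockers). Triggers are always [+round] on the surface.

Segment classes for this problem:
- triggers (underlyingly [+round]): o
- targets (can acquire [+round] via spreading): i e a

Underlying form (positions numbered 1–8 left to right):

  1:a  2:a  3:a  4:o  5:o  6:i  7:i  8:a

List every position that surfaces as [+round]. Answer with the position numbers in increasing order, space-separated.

From /o/ at 4 rightward: 5 /o/ is itself a trigger — this domain ends here.
From /o/ at 5 rightward: 6 /i/ → [+round]; 7 /i/ → [+round]; 8 /a/ → [+round]; word edge.
Targets with no active source: positions 1 2 3 stay [-round].

4 5 6 7 8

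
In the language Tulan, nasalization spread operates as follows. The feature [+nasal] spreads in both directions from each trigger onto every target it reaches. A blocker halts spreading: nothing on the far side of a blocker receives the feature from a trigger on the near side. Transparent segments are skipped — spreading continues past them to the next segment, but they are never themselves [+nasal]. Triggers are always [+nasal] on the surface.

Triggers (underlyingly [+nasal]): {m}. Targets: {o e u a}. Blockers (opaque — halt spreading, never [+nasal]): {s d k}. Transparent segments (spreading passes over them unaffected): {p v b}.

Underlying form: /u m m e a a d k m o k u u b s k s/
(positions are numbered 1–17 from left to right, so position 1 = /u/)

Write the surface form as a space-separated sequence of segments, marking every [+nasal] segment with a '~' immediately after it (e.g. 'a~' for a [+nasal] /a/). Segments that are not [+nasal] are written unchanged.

u~ m~ m~ e~ a~ a~ d k m~ o~ k u u b s k s

From /m/ at 2 rightward: 3 /m/ is itself a trigger — this domain ends here.
From /m/ at 2 leftward: 1 /u/ → [+nasal]; word edge.
From /m/ at 3 rightward: 4 /e/ → [+nasal]; 5 /a/ → [+nasal]; 6 /a/ → [+nasal]; 7 /d/ blocks.
From /m/ at 3 leftward: 2 /m/ is itself a trigger — this domain ends here.
From /m/ at 9 rightward: 10 /o/ → [+nasal]; 11 /k/ blocks.
From /m/ at 9 leftward: 8 /k/ blocks.
Targets with no active source: positions 12 13 stay [-nasal].
[+nasal] positions on the surface: 1 2 3 4 5 6 9 10.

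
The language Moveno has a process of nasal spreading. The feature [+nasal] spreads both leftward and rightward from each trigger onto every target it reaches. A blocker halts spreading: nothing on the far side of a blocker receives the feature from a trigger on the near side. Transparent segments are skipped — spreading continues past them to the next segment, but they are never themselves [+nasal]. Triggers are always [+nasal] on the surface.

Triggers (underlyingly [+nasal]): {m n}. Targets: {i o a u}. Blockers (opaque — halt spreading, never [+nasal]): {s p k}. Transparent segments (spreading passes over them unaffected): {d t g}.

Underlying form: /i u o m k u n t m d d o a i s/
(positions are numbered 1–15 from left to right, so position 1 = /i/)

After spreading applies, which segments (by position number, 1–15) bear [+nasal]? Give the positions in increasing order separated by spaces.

From /m/ at 4 rightward: 5 /k/ blocks.
From /m/ at 4 leftward: 3 /o/ → [+nasal]; 2 /u/ → [+nasal]; 1 /i/ → [+nasal]; word edge.
From /n/ at 7 rightward: 8 /t/ transparent; 9 /m/ is itself a trigger — this domain ends here.
From /n/ at 7 leftward: 6 /u/ → [+nasal]; 5 /k/ blocks.
From /m/ at 9 rightward: 10 /d/ transparent; 11 /d/ transparent; 12 /o/ → [+nasal]; 13 /a/ → [+nasal]; 14 /i/ → [+nasal]; 15 /s/ blocks.
From /m/ at 9 leftward: 8 /t/ transparent; 7 /n/ is itself a trigger — this domain ends here.

1 2 3 4 6 7 9 12 13 14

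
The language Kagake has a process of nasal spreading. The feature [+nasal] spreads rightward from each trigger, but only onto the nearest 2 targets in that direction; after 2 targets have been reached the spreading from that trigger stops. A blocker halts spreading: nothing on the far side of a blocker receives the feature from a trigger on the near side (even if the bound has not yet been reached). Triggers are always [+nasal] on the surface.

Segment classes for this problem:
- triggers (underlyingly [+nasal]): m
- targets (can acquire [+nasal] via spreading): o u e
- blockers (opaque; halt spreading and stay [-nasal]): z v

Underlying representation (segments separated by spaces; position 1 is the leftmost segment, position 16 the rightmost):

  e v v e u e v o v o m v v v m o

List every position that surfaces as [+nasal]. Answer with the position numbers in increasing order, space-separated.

From /m/ at 11 rightward: 12 /v/ blocks.
From /m/ at 15 rightward: 16 /o/ → [+nasal]; word edge.
Targets with no active source: positions 1 4 5 6 8 10 stay [-nasal].

11 15 16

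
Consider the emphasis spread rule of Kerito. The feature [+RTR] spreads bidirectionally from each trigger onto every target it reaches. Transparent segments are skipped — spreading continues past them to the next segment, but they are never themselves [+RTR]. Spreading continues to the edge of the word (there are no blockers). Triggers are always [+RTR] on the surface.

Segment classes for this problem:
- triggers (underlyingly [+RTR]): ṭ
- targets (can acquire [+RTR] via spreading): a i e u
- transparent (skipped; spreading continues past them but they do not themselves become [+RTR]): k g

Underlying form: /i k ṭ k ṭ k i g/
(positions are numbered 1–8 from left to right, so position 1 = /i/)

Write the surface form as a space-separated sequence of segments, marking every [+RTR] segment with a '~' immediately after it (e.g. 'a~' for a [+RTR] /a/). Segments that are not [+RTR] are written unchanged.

From /ṭ/ at 3 rightward: 4 /k/ transparent; 5 /ṭ/ is itself a trigger — this domain ends here.
From /ṭ/ at 3 leftward: 2 /k/ transparent; 1 /i/ → [+RTR]; word edge.
From /ṭ/ at 5 rightward: 6 /k/ transparent; 7 /i/ → [+RTR]; 8 /g/ transparent; word edge.
From /ṭ/ at 5 leftward: 4 /k/ transparent; 3 /ṭ/ is itself a trigger — this domain ends here.
[+RTR] positions on the surface: 1 3 5 7.

i~ k ṭ~ k ṭ~ k i~ g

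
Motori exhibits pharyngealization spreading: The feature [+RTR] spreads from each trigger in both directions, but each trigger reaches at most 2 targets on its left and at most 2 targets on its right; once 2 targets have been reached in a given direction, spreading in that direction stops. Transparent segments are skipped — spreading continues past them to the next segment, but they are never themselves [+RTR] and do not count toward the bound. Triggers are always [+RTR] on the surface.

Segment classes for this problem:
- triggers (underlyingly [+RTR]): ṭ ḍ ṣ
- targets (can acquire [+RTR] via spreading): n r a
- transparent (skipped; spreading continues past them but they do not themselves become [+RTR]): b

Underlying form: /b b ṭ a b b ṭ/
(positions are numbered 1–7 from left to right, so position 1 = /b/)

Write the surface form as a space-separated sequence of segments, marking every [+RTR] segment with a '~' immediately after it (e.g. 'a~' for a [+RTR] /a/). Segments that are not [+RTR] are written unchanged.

From /ṭ/ at 3 rightward: 4 /a/ → [+RTR]; 5 /b/ transparent; 6 /b/ transparent; 7 /ṭ/ is itself a trigger — this domain ends here.
From /ṭ/ at 3 leftward: 2 /b/ transparent; 1 /b/ transparent; word edge.
From /ṭ/ at 7 rightward: word edge.
From /ṭ/ at 7 leftward: 6 /b/ transparent; 5 /b/ transparent; 4 /a/ → [+RTR]; 3 /ṭ/ is itself a trigger — this domain ends here.
[+RTR] positions on the surface: 3 4 7.

b b ṭ~ a~ b b ṭ~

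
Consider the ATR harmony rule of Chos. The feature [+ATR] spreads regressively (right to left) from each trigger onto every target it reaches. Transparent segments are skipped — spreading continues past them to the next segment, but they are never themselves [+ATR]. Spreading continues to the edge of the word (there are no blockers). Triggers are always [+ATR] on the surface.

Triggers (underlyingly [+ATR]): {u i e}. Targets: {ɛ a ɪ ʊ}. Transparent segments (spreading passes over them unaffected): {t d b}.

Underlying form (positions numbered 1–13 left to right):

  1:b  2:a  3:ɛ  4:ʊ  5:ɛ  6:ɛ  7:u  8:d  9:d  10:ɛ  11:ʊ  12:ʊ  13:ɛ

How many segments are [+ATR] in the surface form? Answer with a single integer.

From /u/ at 7 leftward: 6 /ɛ/ → [+ATR]; 5 /ɛ/ → [+ATR]; 4 /ʊ/ → [+ATR]; 3 /ɛ/ → [+ATR]; 2 /a/ → [+ATR]; 1 /b/ transparent; word edge.
Targets with no active source: positions 10 11 12 13 stay [-ATR].
[+ATR] positions on the surface: 2 3 4 5 6 7.

6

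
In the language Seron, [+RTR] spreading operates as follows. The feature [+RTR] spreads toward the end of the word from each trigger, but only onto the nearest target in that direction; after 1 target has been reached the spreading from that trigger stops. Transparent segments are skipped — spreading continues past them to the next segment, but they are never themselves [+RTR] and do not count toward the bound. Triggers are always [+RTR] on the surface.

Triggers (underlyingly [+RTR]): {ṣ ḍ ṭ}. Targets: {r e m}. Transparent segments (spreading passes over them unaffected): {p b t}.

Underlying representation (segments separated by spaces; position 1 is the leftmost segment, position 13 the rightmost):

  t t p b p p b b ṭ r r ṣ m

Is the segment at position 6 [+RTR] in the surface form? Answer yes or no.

From /ṭ/ at 9 rightward: 10 /r/ → [+RTR]; bound reached.
From /ṣ/ at 12 rightward: 13 /m/ → [+RTR]; bound reached.
Target with no active source: position 11 stays [-emphatic].
[+RTR] positions on the surface: 9 10 12 13.

no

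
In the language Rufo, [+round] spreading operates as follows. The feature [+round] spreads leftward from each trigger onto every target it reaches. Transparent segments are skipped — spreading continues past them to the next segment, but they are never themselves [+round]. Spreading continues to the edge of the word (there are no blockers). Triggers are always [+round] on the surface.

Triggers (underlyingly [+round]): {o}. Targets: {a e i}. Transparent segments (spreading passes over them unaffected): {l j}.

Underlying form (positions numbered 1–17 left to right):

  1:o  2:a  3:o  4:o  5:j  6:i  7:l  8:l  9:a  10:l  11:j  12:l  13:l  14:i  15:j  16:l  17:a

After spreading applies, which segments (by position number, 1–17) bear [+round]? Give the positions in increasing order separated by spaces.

1 2 3 4

From /o/ at 1 leftward: word edge.
From /o/ at 3 leftward: 2 /a/ → [+round]; 1 /o/ is itself a trigger — this domain ends here.
From /o/ at 4 leftward: 3 /o/ is itself a trigger — this domain ends here.
Targets with no active source: positions 6 9 14 17 stay [-round].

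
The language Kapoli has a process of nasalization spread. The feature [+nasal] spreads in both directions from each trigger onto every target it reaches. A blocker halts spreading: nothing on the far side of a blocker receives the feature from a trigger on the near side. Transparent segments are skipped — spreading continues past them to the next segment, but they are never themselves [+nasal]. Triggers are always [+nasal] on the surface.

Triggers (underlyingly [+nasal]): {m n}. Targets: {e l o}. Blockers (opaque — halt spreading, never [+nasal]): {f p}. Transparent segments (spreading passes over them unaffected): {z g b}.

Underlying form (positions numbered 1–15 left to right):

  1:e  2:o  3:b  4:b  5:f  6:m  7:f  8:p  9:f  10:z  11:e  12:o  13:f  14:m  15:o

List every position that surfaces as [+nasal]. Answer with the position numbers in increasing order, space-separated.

6 14 15

From /m/ at 6 rightward: 7 /f/ blocks.
From /m/ at 6 leftward: 5 /f/ blocks.
From /m/ at 14 rightward: 15 /o/ → [+nasal]; word edge.
From /m/ at 14 leftward: 13 /f/ blocks.
Targets with no active source: positions 1 2 11 12 stay [-nasal].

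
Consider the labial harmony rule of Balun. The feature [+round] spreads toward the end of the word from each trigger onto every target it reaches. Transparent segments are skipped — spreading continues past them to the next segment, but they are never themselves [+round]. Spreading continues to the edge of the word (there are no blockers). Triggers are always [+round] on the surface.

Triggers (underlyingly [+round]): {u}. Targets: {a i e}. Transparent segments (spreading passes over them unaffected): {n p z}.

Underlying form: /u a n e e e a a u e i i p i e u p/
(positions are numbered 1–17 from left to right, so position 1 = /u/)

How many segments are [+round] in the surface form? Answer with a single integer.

From /u/ at 1 rightward: 2 /a/ → [+round]; 3 /n/ transparent; 4 /e/ → [+round]; 5 /e/ → [+round]; 6 /e/ → [+round]; 7 /a/ → [+round]; 8 /a/ → [+round]; 9 /u/ is itself a trigger — this domain ends here.
From /u/ at 9 rightward: 10 /e/ → [+round]; 11 /i/ → [+round]; 12 /i/ → [+round]; 13 /p/ transparent; 14 /i/ → [+round]; 15 /e/ → [+round]; 16 /u/ is itself a trigger — this domain ends here.
From /u/ at 16 rightward: 17 /p/ transparent; word edge.
[+round] positions on the surface: 1 2 4 5 6 7 8 9 10 11 12 14 15 16.

14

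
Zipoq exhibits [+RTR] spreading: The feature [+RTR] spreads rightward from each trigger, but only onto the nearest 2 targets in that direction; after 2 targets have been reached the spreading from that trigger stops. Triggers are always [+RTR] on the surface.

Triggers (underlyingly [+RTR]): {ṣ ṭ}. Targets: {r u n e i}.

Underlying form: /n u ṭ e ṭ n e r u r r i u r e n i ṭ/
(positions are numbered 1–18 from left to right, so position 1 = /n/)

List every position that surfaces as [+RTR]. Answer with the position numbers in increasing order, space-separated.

3 4 5 6 7 18

From /ṭ/ at 3 rightward: 4 /e/ → [+RTR]; 5 /ṭ/ is itself a trigger — this domain ends here.
From /ṭ/ at 5 rightward: 6 /n/ → [+RTR]; 7 /e/ → [+RTR]; bound reached.
From /ṭ/ at 18 rightward: word edge.
Targets with no active source: positions 1 2 8 9 10 11 12 13 14 15 16 17 stay [-emphatic].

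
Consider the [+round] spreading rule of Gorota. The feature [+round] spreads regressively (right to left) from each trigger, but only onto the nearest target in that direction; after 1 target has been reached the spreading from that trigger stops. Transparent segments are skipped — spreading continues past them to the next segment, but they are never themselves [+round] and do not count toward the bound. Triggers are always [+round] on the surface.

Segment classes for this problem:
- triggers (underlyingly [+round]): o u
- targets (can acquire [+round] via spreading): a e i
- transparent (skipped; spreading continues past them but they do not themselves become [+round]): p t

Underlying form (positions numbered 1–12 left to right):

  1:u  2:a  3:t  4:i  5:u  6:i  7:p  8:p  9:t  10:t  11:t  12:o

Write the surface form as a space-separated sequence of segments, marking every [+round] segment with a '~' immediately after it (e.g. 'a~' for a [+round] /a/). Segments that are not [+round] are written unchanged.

From /u/ at 1 leftward: word edge.
From /u/ at 5 leftward: 4 /i/ → [+round]; bound reached.
From /o/ at 12 leftward: 11 /t/ transparent; 10 /t/ transparent; 9 /t/ transparent; 8 /p/ transparent; 7 /p/ transparent; 6 /i/ → [+round]; bound reached.
Target with no active source: position 2 stays [-round].
[+round] positions on the surface: 1 4 5 6 12.

u~ a t i~ u~ i~ p p t t t o~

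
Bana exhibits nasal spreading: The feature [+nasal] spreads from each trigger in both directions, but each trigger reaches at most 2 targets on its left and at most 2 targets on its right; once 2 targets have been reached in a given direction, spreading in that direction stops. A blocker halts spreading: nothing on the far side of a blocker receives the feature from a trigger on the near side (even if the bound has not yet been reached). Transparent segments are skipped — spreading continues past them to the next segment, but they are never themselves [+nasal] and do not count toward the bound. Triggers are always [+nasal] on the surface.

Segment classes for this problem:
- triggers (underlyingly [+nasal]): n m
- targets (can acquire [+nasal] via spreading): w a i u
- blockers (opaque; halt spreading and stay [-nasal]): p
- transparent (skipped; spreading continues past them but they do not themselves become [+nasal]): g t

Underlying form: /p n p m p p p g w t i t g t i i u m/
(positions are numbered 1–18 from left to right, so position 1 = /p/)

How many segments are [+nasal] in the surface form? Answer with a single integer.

From /n/ at 2 rightward: 3 /p/ blocks.
From /n/ at 2 leftward: 1 /p/ blocks.
From /m/ at 4 rightward: 5 /p/ blocks.
From /m/ at 4 leftward: 3 /p/ blocks.
From /m/ at 18 rightward: word edge.
From /m/ at 18 leftward: 17 /u/ → [+nasal]; 16 /i/ → [+nasal]; bound reached.
Targets with no active source: positions 9 11 15 stay [-nasal].
[+nasal] positions on the surface: 2 4 16 17 18.

5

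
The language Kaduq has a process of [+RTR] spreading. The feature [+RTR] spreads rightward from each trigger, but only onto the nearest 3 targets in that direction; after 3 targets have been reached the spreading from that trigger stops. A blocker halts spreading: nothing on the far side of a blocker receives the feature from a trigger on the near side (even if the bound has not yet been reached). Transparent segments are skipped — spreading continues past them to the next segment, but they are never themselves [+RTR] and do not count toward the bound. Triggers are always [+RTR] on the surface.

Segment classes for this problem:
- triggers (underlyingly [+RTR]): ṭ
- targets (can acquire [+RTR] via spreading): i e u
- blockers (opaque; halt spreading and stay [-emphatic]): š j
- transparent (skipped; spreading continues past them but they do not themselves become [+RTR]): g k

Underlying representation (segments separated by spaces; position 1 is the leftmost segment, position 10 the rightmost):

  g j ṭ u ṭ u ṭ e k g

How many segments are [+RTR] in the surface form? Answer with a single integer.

From /ṭ/ at 3 rightward: 4 /u/ → [+RTR]; 5 /ṭ/ is itself a trigger — this domain ends here.
From /ṭ/ at 5 rightward: 6 /u/ → [+RTR]; 7 /ṭ/ is itself a trigger — this domain ends here.
From /ṭ/ at 7 rightward: 8 /e/ → [+RTR]; 9 /k/ transparent; 10 /g/ transparent; word edge.
[+RTR] positions on the surface: 3 4 5 6 7 8.

6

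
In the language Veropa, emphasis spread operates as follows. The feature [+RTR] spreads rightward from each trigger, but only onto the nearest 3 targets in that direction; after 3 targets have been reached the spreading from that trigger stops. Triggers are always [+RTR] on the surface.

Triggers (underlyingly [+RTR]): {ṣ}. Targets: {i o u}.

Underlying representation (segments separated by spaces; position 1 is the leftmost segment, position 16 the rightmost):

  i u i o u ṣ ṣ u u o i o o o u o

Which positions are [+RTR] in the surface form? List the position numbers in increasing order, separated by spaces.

From /ṣ/ at 6 rightward: 7 /ṣ/ is itself a trigger — this domain ends here.
From /ṣ/ at 7 rightward: 8 /u/ → [+RTR]; 9 /u/ → [+RTR]; 10 /o/ → [+RTR]; bound reached.
Targets with no active source: positions 1 2 3 4 5 11 12 13 14 15 16 stay [-emphatic].

6 7 8 9 10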